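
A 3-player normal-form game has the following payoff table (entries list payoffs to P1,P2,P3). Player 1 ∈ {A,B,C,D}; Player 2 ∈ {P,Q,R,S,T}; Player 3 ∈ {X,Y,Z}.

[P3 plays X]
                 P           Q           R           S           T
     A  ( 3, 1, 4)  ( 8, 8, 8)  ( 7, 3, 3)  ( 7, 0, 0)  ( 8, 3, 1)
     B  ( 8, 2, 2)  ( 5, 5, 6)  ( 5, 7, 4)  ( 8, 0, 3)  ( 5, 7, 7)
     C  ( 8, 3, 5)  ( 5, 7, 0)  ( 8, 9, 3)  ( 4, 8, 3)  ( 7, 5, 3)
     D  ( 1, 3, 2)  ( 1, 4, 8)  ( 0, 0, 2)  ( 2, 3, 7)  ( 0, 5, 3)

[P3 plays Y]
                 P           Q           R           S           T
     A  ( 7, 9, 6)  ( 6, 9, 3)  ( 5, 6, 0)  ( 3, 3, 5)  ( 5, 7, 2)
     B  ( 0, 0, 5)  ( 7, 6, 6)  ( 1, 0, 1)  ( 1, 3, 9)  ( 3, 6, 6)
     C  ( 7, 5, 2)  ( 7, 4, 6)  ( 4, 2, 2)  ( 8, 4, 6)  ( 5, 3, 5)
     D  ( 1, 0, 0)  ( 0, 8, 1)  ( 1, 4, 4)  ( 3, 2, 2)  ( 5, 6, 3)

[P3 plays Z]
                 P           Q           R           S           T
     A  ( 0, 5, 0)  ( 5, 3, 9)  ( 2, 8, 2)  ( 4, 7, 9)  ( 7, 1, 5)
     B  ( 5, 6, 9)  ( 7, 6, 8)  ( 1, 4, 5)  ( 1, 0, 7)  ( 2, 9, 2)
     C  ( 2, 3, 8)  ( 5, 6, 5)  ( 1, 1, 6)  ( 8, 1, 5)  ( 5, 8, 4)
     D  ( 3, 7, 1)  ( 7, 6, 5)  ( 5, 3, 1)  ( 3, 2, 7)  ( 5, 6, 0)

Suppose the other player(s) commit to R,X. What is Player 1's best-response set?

u_1(A vs R,X) = 7
u_1(B vs R,X) = 5
u_1(C vs R,X) = 8
u_1(D vs R,X) = 0
max payoff 8 at {C}

P1 best: {C}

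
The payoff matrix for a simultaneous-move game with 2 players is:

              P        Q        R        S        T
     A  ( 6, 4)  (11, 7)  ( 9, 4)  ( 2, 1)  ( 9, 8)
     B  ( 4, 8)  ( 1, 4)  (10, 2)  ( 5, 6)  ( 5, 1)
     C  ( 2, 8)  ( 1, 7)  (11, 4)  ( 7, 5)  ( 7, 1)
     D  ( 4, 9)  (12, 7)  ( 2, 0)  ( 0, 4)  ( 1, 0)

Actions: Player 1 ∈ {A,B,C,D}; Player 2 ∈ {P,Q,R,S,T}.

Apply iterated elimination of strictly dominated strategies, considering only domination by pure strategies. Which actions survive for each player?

Remaining: P1:{A,D} P2:{P,Q,T}

P2 drop R (Q beats it: A:7>4 B:4>2 C:7>4 D:7>0)
P2 drop S (P beats it: A:4>1 B:8>6 C:8>5 D:9>4)
P1 drop B (A beats it: P:6>4 Q:11>1 T:9>5)
P1 drop C (A beats it: P:6>2 Q:11>1 T:9>7)
P1→{A,D} P2→{P,Q,T}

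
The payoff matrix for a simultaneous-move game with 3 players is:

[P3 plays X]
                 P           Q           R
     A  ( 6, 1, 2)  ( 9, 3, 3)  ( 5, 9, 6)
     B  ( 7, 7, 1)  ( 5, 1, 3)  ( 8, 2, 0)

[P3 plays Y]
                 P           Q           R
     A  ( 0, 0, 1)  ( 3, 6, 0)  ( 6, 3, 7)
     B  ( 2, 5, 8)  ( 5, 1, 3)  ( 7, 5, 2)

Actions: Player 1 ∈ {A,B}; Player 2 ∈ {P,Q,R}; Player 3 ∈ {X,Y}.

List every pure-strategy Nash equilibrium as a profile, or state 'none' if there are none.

Nash profiles: (B,P,Y), (B,R,Y)

(A,P,X): not NE [P1→B gives 7>6; P2→R gives 9>1]
(A,P,Y): not NE [P1→B gives 2>0; P2→Q gives 6>0; P3→X gives 2>1]
(A,Q,X): not NE [P2→R gives 9>3]
(A,Q,Y): not NE [P1→B gives 5>3; P3→X gives 3>0]
(A,R,X): not NE [P1→B gives 8>5; P3→Y gives 7>6]
(A,R,Y): not NE [P1→B gives 7>6; P2→Q gives 6>3]
(B,P,X): not NE [P3→Y gives 8>1]
(B,P,Y): NE
(B,Q,X): not NE [P1→A gives 9>5; P2→P gives 7>1]
(B,Q,Y): not NE [P2→R gives 5>1]
(B,R,X): not NE [P2→P gives 7>2; P3→Y gives 2>0]
(B,R,Y): NE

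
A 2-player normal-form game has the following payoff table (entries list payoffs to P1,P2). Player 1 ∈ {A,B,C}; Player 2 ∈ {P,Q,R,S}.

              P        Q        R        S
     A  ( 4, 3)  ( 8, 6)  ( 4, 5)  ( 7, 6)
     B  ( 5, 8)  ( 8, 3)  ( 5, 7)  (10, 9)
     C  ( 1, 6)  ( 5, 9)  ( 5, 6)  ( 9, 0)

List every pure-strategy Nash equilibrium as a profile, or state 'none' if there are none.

PSNE = {(A,Q), (B,S)}

(A,P): not NE [P1→B gives 5>4; P2→S gives 6>3]
(A,Q): NE
(A,R): not NE [P1→C gives 5>4; P2→S gives 6>5]
(A,S): not NE [P1→B gives 10>7]
(B,P): not NE [P2→S gives 9>8]
(B,Q): not NE [P2→S gives 9>3]
(B,R): not NE [P2→S gives 9>7]
(B,S): NE
(C,P): not NE [P1→B gives 5>1; P2→Q gives 9>6]
(C,Q): not NE [P1→B gives 8>5]
(C,R): not NE [P2→Q gives 9>6]
(C,S): not NE [P1→B gives 10>9; P2→Q gives 9>0]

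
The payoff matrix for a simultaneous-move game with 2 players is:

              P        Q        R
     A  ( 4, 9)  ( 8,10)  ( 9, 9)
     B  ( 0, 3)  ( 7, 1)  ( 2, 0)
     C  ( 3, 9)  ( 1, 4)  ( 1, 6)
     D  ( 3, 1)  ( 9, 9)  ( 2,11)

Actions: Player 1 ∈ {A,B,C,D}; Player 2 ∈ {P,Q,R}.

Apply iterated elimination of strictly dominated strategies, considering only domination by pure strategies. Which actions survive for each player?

P1 drop B (A beats it: P:4>0 Q:8>7 R:9>2)
P1 drop C (A beats it: P:4>3 Q:8>1 R:9>1)
P2 drop P (Q beats it: A:10>9 D:9>1)
P1→{A,D} P2→{Q,R}

IESDS → P1:{A,D} P2:{Q,R}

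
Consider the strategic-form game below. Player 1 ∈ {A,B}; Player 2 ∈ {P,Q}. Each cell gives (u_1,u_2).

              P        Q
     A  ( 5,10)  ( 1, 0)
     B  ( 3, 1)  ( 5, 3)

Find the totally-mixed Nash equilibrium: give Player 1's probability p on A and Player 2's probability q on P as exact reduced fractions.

P1 indiff ⇒ q·5+(1-q)·1 = q·3+(1-q)·5 ⇒ q(2) = (1-q)(4) ⇒ q = 2/3
P2 indiff ⇒ p·10+(1-p)·1 = p·0+(1-p)·3 ⇒ p(10) = (1-p)(2) ⇒ p = 1/6

P1 mixes 1/6 on A; P2 mixes 2/3 on P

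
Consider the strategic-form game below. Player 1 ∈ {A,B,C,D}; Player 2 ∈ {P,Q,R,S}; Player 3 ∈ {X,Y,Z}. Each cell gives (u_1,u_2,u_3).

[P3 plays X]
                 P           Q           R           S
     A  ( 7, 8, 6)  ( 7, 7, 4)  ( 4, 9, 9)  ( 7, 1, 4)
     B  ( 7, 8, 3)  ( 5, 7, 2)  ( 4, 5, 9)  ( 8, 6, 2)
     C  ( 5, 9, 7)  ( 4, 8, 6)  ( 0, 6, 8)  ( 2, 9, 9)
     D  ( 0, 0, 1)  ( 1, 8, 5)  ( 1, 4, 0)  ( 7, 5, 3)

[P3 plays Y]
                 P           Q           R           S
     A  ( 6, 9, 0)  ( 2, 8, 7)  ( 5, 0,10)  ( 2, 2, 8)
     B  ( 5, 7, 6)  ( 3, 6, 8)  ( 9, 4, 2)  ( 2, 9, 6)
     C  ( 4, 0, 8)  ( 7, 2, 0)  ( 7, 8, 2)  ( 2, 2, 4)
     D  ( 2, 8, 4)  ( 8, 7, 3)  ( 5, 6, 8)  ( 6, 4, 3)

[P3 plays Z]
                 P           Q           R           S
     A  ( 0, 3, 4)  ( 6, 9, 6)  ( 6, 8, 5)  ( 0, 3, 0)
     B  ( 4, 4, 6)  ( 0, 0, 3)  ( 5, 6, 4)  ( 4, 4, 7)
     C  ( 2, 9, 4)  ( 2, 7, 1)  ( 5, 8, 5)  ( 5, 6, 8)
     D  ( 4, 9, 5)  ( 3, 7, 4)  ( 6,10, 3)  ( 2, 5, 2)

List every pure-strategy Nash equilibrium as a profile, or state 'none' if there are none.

PSNE: ∅

(A,P,X): not NE [P2→R gives 9>8]
(A,P,Y): not NE [P3→X gives 6>0]
(A,P,Z): not NE [P1→D gives 4>0; P2→Q gives 9>3; P3→X gives 6>4]
(A,Q,X): not NE [P2→R gives 9>7; P3→Y gives 7>4]
(A,Q,Y): not NE [P1→D gives 8>2; P2→P gives 9>8]
(A,Q,Z): not NE [P3→Y gives 7>6]
(A,R,X): not NE [P3→Y gives 10>9]
(A,R,Y): not NE [P1→B gives 9>5; P2→P gives 9>0]
(A,R,Z): not NE [P2→Q gives 9>8; P3→Y gives 10>5]
(A,S,X): not NE [P1→B gives 8>7; P2→R gives 9>1; P3→Y gives 8>4]
(A,S,Y): not NE [P1→D gives 6>2; P2→P gives 9>2]
(A,S,Z): not NE [P1→C gives 5>0; P2→Q gives 9>3; P3→Y gives 8>0]
(B,P,X): not NE [P3→Z gives 6>3]
(B,P,Y): not NE [P1→A gives 6>5; P2→S gives 9>7]
(B,P,Z): not NE [P2→R gives 6>4]
(B,Q,X): not NE [P1→A gives 7>5; P2→P gives 8>7; P3→Y gives 8>2]
(B,Q,Y): not NE [P1→D gives 8>3; P2→S gives 9>6]
(B,Q,Z): not NE [P1→A gives 6>0; P2→R gives 6>0; P3→Y gives 8>3]
(B,R,X): not NE [P2→P gives 8>5]
(B,R,Y): not NE [P2→S gives 9>4; P3→X gives 9>2]
(B,R,Z): not NE [P1→D gives 6>5; P3→X gives 9>4]
(B,S,X): not NE [P2→P gives 8>6; P3→Z gives 7>2]
(B,S,Y): not NE [P1→D gives 6>2; P3→Z gives 7>6]
(B,S,Z): not NE [P1→C gives 5>4; P2→R gives 6>4]
(C,P,X): not NE [P1→B gives 7>5; P3→Y gives 8>7]
(C,P,Y): not NE [P1→A gives 6>4; P2→R gives 8>0]
(C,P,Z): not NE [P1→D gives 4>2; P3→Y gives 8>4]
(C,Q,X): not NE [P1→A gives 7>4; P2→S gives 9>8]
(C,Q,Y): not NE [P1→D gives 8>7; P2→R gives 8>2; P3→X gives 6>0]
(C,Q,Z): not NE [P1→A gives 6>2; P2→P gives 9>7; P3→X gives 6>1]
(C,R,X): not NE [P1→B gives 4>0; P2→S gives 9>6]
(C,R,Y): not NE [P1→B gives 9>7; P3→X gives 8>2]
(C,R,Z): not NE [P1→D gives 6>5; P2→P gives 9>8; P3→X gives 8>5]
(C,S,X): not NE [P1→B gives 8>2]
(C,S,Y): not NE [P1→D gives 6>2; P2→R gives 8>2; P3→X gives 9>4]
(C,S,Z): not NE [P2→P gives 9>6; P3→X gives 9>8]
(D,P,X): not NE [P1→B gives 7>0; P2→Q gives 8>0; P3→Z gives 5>1]
(D,P,Y): not NE [P1→A gives 6>2; P3→Z gives 5>4]
(D,P,Z): not NE [P2→R gives 10>9]
(D,Q,X): not NE [P1→A gives 7>1]
(D,Q,Y): not NE [P2→P gives 8>7; P3→X gives 5>3]
(D,Q,Z): not NE [P1→A gives 6>3; P2→R gives 10>7; P3→X gives 5>4]
(D,R,X): not NE [P1→B gives 4>1; P2→Q gives 8>4; P3→Y gives 8>0]
(D,R,Y): not NE [P1→B gives 9>5; P2→P gives 8>6]
(D,R,Z): not NE [P3→Y gives 8>3]
(D,S,X): not NE [P1→B gives 8>7; P2→Q gives 8>5]
(D,S,Y): not NE [P2→P gives 8>4]
(D,S,Z): not NE [P1→C gives 5>2; P2→R gives 10>5; P3→Y gives 3>2]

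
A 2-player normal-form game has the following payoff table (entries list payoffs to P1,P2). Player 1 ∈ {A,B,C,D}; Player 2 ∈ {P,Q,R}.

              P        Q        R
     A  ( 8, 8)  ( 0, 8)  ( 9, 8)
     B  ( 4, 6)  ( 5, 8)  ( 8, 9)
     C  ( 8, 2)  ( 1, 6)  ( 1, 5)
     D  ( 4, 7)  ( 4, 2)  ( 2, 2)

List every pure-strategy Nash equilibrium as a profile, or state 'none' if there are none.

NE set: (A,P), (A,R)

(A,P): NE
(A,Q): not NE [P1→B gives 5>0]
(A,R): NE
(B,P): not NE [P1→C gives 8>4; P2→R gives 9>6]
(B,Q): not NE [P2→R gives 9>8]
(B,R): not NE [P1→A gives 9>8]
(C,P): not NE [P2→Q gives 6>2]
(C,Q): not NE [P1→B gives 5>1]
(C,R): not NE [P1→A gives 9>1; P2→Q gives 6>5]
(D,P): not NE [P1→C gives 8>4]
(D,Q): not NE [P1→B gives 5>4; P2→P gives 7>2]
(D,R): not NE [P1→A gives 9>2; P2→P gives 7>2]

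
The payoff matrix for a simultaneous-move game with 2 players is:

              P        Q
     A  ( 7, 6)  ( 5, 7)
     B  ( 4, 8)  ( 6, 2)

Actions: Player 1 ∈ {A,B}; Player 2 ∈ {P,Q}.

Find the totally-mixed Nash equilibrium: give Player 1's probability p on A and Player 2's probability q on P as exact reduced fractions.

P1 indiff ⇒ q·7+(1-q)·5 = q·4+(1-q)·6 ⇒ q(3) = (1-q)(1) ⇒ q = 1/4
P2 indiff ⇒ p·6+(1-p)·8 = p·7+(1-p)·2 ⇒ p(-1) = (1-p)(-6) ⇒ p = 6/7

(p,q) = (6/7, 1/4)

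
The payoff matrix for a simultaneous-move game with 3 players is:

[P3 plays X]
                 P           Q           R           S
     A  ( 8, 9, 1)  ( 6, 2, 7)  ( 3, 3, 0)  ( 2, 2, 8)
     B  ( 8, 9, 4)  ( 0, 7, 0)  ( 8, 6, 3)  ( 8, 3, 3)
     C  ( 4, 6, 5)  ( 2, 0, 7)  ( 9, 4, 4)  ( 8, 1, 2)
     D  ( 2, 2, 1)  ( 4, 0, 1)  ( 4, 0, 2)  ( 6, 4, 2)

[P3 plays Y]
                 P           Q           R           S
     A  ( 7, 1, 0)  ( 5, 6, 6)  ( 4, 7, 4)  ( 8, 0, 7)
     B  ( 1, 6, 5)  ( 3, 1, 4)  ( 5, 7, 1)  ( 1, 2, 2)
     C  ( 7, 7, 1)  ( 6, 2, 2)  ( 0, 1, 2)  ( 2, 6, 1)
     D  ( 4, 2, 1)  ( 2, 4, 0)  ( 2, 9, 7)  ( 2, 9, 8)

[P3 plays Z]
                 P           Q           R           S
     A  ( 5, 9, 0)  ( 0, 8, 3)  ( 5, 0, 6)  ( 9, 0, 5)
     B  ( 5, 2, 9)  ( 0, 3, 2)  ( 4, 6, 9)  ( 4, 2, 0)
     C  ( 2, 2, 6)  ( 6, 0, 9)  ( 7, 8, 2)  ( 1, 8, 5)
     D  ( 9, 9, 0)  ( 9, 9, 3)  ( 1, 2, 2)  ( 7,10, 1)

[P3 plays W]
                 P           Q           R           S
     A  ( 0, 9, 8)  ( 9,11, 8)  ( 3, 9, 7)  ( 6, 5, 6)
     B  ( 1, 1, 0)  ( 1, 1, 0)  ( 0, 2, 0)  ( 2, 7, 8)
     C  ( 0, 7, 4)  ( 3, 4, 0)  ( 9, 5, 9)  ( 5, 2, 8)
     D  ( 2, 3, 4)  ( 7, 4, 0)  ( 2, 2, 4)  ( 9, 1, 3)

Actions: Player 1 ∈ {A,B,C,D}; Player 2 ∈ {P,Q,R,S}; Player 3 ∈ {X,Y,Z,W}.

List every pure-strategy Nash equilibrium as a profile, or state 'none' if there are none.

(A,P,X): not NE [P3→W gives 8>1]
(A,P,Y): not NE [P2→R gives 7>1; P3→W gives 8>0]
(A,P,Z): not NE [P1→D gives 9>5; P3→W gives 8>0]
(A,P,W): not NE [P1→D gives 2>0; P2→Q gives 11>9]
(A,Q,X): not NE [P2→P gives 9>2; P3→W gives 8>7]
(A,Q,Y): not NE [P1→C gives 6>5; P2→R gives 7>6; P3→W gives 8>6]
(A,Q,Z): not NE [P1→D gives 9>0; P2→P gives 9>8; P3→W gives 8>3]
(A,Q,W): NE
(A,R,X): not NE [P1→C gives 9>3; P2→P gives 9>3; P3→W gives 7>0]
(A,R,Y): not NE [P1→B gives 5>4; P3→W gives 7>4]
(A,R,Z): not NE [P1→C gives 7>5; P2→P gives 9>0; P3→W gives 7>6]
(A,R,W): not NE [P1→C gives 9>3; P2→Q gives 11>9]
(A,S,X): not NE [P1→C gives 8>2; P2→P gives 9>2]
(A,S,Y): not NE [P2→R gives 7>0; P3→X gives 8>7]
(A,S,Z): not NE [P2→P gives 9>0; P3→X gives 8>5]
(A,S,W): not NE [P1→D gives 9>6; P2→Q gives 11>5; P3→X gives 8>6]
(B,P,X): not NE [P3→Z gives 9>4]
(B,P,Y): not NE [P1→C gives 7>1; P2→R gives 7>6; P3→Z gives 9>5]
(B,P,Z): not NE [P1→D gives 9>5; P2→R gives 6>2]
(B,P,W): not NE [P1→D gives 2>1; P2→S gives 7>1; P3→Z gives 9>0]
(B,Q,X): not NE [P1→A gives 6>0; P2→P gives 9>7; P3→Y gives 4>0]
(B,Q,Y): not NE [P1→C gives 6>3; P2→R gives 7>1]
(B,Q,Z): not NE [P1→D gives 9>0; P2→R gives 6>3; P3→Y gives 4>2]
(B,Q,W): not NE [P1→A gives 9>1; P2→S gives 7>1; P3→Y gives 4>0]
(B,R,X): not NE [P1→C gives 9>8; P2→P gives 9>6; P3→Z gives 9>3]
(B,R,Y): not NE [P3→Z gives 9>1]
(B,R,Z): not NE [P1→C gives 7>4]
(B,R,W): not NE [P1→C gives 9>0; P2→S gives 7>2; P3→Z gives 9>0]
(B,S,X): not NE [P2→P gives 9>3; P3→W gives 8>3]
(B,S,Y): not NE [P1→A gives 8>1; P2→R gives 7>2; P3→W gives 8>2]
(B,S,Z): not NE [P1→A gives 9>4; P2→R gives 6>2; P3→W gives 8>0]
(B,S,W): not NE [P1→D gives 9>2]
(C,P,X): not NE [P1→B gives 8>4; P3→Z gives 6>5]
(C,P,Y): not NE [P3→Z gives 6>1]
(C,P,Z): not NE [P1→D gives 9>2; P2→S gives 8>2]
(C,P,W): not NE [P1→D gives 2>0; P3→Z gives 6>4]
(C,Q,X): not NE [P1→A gives 6>2; P2→P gives 6>0; P3→Z gives 9>7]
(C,Q,Y): not NE [P2→P gives 7>2; P3→Z gives 9>2]
(C,Q,Z): not NE [P1→D gives 9>6; P2→S gives 8>0]
(C,Q,W): not NE [P1→A gives 9>3; P2→P gives 7>4; P3→Z gives 9>0]
(C,R,X): not NE [P2→P gives 6>4; P3→W gives 9>4]
(C,R,Y): not NE [P1→B gives 5>0; P2→P gives 7>1; P3→W gives 9>2]
(C,R,Z): not NE [P3→W gives 9>2]
(C,R,W): not NE [P2→P gives 7>5]
(C,S,X): not NE [P2→P gives 6>1; P3→W gives 8>2]
(C,S,Y): not NE [P1→A gives 8>2; P2→P gives 7>6; P3→W gives 8>1]
(C,S,Z): not NE [P1→A gives 9>1; P3→W gives 8>5]
(C,S,W): not NE [P1→D gives 9>5; P2→P gives 7>2]
(D,P,X): not NE [P1→B gives 8>2; P2→S gives 4>2; P3→W gives 4>1]
(D,P,Y): not NE [P1→C gives 7>4; P2→S gives 9>2; P3→W gives 4>1]
(D,P,Z): not NE [P2→S gives 10>9; P3→W gives 4>0]
(D,P,W): not NE [P2→Q gives 4>3]
(D,Q,X): not NE [P1→A gives 6>4; P2→S gives 4>0; P3→Z gives 3>1]
(D,Q,Y): not NE [P1→C gives 6>2; P2→S gives 9>4; P3→Z gives 3>0]
(D,Q,Z): not NE [P2→S gives 10>9]
(D,Q,W): not NE [P1→A gives 9>7; P3→Z gives 3>0]
(D,R,X): not NE [P1→C gives 9>4; P2→S gives 4>0; P3→Y gives 7>2]
(D,R,Y): not NE [P1→B gives 5>2]
(D,R,Z): not NE [P1→C gives 7>1; P2→S gives 10>2; P3→Y gives 7>2]
(D,R,W): not NE [P1→C gives 9>2; P2→Q gives 4>2; P3→Y gives 7>4]
(D,S,X): not NE [P1→C gives 8>6; P3→Y gives 8>2]
(D,S,Y): not NE [P1→A gives 8>2]
(D,S,Z): not NE [P1→A gives 9>7; P3→Y gives 8>1]
(D,S,W): not NE [P2→Q gives 4>1; P3→Y gives 8>3]

PSNE = {(A,Q,W)}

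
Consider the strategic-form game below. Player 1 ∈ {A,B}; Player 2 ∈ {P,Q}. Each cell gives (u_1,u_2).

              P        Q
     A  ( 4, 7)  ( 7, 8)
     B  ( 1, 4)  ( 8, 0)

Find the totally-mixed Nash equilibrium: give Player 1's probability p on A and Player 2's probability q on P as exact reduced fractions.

p=4/5, q=1/4

P1 indiff ⇒ q·4+(1-q)·7 = q·1+(1-q)·8 ⇒ q(3) = (1-q)(1) ⇒ q = 1/4
P2 indiff ⇒ p·7+(1-p)·4 = p·8+(1-p)·0 ⇒ p(-1) = (1-p)(-4) ⇒ p = 4/5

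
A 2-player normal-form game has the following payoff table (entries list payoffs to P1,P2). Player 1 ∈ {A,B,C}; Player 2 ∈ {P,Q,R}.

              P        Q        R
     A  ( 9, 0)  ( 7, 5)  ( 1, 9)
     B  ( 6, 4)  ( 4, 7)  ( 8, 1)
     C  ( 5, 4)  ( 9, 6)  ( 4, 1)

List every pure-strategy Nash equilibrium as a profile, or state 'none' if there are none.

(A,P): not NE [P2→R gives 9>0]
(A,Q): not NE [P1→C gives 9>7; P2→R gives 9>5]
(A,R): not NE [P1→B gives 8>1]
(B,P): not NE [P1→A gives 9>6; P2→Q gives 7>4]
(B,Q): not NE [P1→C gives 9>4]
(B,R): not NE [P2→Q gives 7>1]
(C,P): not NE [P1→A gives 9>5; P2→Q gives 6>4]
(C,Q): NE
(C,R): not NE [P1→B gives 8>4; P2→Q gives 6>1]

PSNE = {(C,Q)}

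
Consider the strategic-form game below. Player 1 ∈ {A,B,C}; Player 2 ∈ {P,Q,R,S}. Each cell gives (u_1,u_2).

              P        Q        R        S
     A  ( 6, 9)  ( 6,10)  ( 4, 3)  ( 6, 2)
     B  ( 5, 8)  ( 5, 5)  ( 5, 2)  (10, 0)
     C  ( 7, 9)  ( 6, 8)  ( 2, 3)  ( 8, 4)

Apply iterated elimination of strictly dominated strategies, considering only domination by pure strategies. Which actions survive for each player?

P2 drop R (P beats it: A:9>3 B:8>2 C:9>3)
P2 drop S (P beats it: A:9>2 B:8>0 C:9>4)
P1 drop B (A beats it: P:6>5 Q:6>5)
P1→{A,C} P2→{P,Q}

IESDS → P1:{A,C} P2:{P,Q}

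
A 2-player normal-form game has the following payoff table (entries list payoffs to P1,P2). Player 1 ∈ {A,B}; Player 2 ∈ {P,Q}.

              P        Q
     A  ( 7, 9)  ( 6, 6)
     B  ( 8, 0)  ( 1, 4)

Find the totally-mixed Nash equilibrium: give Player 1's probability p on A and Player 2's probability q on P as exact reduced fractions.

P1 indiff ⇒ q·7+(1-q)·6 = q·8+(1-q)·1 ⇒ q(-1) = (1-q)(-5) ⇒ q = 5/6
P2 indiff ⇒ p·9+(1-p)·0 = p·6+(1-p)·4 ⇒ p(3) = (1-p)(4) ⇒ p = 4/7

p=4/7, q=5/6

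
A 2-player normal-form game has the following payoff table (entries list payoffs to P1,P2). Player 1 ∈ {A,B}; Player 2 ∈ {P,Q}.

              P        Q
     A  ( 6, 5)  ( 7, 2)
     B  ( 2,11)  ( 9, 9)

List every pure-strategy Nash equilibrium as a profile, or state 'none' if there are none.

Nash profiles: (A,P)

(A,P): NE
(A,Q): not NE [P1→B gives 9>7; P2→P gives 5>2]
(B,P): not NE [P1→A gives 6>2]
(B,Q): not NE [P2→P gives 11>9]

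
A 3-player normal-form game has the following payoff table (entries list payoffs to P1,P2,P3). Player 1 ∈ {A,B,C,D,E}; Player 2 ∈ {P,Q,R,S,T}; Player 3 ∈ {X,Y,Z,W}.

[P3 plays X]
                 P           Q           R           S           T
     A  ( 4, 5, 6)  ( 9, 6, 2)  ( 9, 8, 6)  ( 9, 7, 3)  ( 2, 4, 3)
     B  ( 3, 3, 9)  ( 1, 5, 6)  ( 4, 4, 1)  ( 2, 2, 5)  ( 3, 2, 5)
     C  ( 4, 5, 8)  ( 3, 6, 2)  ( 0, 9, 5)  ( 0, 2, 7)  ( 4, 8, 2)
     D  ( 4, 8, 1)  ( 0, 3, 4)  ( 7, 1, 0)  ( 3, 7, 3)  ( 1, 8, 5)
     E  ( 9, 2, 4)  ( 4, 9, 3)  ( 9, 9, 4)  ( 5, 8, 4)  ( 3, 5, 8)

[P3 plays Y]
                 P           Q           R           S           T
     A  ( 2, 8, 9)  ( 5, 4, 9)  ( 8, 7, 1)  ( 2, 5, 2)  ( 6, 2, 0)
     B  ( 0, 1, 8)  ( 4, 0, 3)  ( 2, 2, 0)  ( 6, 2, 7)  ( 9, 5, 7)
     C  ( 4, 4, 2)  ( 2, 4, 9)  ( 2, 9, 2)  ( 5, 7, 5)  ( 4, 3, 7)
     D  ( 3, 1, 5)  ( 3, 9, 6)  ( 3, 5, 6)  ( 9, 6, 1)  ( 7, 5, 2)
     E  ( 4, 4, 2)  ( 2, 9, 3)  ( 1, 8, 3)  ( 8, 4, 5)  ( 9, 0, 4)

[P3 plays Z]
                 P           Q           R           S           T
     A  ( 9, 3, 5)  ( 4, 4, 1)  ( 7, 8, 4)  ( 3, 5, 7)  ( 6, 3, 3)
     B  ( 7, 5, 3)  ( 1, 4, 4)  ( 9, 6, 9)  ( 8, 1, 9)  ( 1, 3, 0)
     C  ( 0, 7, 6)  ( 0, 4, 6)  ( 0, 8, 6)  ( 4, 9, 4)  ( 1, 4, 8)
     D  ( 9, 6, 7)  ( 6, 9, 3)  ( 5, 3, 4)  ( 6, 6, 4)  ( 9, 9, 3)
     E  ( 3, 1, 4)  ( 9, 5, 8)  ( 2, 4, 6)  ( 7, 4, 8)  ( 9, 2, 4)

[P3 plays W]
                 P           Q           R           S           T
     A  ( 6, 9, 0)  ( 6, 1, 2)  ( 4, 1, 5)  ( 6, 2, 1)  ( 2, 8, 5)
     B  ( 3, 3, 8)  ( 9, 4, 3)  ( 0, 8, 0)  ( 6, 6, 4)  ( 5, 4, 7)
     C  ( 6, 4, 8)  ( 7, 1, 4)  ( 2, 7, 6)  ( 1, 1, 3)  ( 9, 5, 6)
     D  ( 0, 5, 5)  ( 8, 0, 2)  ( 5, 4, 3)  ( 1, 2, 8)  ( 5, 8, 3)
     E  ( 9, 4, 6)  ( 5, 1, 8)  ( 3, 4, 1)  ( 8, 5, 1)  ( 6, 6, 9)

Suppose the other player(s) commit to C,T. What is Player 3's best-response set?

u_3(X vs C,T) = 2
u_3(Y vs C,T) = 7
u_3(Z vs C,T) = 8
u_3(W vs C,T) = 6
max payoff 8 at {Z}

P3 best: {Z}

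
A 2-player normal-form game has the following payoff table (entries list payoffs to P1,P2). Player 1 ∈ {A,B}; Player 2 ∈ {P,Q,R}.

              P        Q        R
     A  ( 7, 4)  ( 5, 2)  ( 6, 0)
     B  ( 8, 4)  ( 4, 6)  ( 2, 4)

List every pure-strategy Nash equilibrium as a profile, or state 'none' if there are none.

(A,P): not NE [P1→B gives 8>7]
(A,Q): not NE [P2→P gives 4>2]
(A,R): not NE [P2→P gives 4>0]
(B,P): not NE [P2→Q gives 6>4]
(B,Q): not NE [P1→A gives 5>4]
(B,R): not NE [P1→A gives 6>2; P2→Q gives 6>4]

No pure NE.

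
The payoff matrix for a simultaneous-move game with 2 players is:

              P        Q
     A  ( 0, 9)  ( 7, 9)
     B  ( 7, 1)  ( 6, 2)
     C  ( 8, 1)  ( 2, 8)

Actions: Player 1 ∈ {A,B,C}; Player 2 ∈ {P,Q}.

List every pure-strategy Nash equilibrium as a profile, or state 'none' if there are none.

(A,P): not NE [P1→C gives 8>0]
(A,Q): NE
(B,P): not NE [P1→C gives 8>7; P2→Q gives 2>1]
(B,Q): not NE [P1→A gives 7>6]
(C,P): not NE [P2→Q gives 8>1]
(C,Q): not NE [P1→A gives 7>2]

Nash profiles: (A,Q)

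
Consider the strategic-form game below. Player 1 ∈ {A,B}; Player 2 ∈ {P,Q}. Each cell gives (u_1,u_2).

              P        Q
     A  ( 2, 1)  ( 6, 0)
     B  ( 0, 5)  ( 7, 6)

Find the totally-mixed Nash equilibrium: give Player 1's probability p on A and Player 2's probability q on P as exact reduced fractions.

P1 mixes 1/2 on A; P2 mixes 1/3 on P

P1 indiff ⇒ q·2+(1-q)·6 = q·0+(1-q)·7 ⇒ q(2) = (1-q)(1) ⇒ q = 1/3
P2 indiff ⇒ p·1+(1-p)·5 = p·0+(1-p)·6 ⇒ p(1) = (1-p)(1) ⇒ p = 1/2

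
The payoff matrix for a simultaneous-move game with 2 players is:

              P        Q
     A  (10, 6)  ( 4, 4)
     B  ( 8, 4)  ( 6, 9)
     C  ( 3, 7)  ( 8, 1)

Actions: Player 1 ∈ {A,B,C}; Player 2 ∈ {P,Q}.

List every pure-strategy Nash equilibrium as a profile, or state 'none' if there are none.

PSNE = {(A,P)}

(A,P): NE
(A,Q): not NE [P1→C gives 8>4; P2→P gives 6>4]
(B,P): not NE [P1→A gives 10>8; P2→Q gives 9>4]
(B,Q): not NE [P1→C gives 8>6]
(C,P): not NE [P1→A gives 10>3]
(C,Q): not NE [P2→P gives 7>1]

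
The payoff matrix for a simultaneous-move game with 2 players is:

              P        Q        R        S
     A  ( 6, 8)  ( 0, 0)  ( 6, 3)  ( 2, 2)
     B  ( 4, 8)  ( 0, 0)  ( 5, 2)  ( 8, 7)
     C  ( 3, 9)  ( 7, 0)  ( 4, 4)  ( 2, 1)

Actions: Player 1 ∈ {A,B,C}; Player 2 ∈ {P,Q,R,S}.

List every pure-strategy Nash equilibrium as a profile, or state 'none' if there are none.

(A,P): NE
(A,Q): not NE [P1→C gives 7>0; P2→P gives 8>0]
(A,R): not NE [P2→P gives 8>3]
(A,S): not NE [P1→B gives 8>2; P2→P gives 8>2]
(B,P): not NE [P1→A gives 6>4]
(B,Q): not NE [P1→C gives 7>0; P2→P gives 8>0]
(B,R): not NE [P1→A gives 6>5; P2→P gives 8>2]
(B,S): not NE [P2→P gives 8>7]
(C,P): not NE [P1→A gives 6>3]
(C,Q): not NE [P2→P gives 9>0]
(C,R): not NE [P1→A gives 6>4; P2→P gives 9>4]
(C,S): not NE [P1→B gives 8>2; P2→P gives 9>1]

Nash profiles: (A,P)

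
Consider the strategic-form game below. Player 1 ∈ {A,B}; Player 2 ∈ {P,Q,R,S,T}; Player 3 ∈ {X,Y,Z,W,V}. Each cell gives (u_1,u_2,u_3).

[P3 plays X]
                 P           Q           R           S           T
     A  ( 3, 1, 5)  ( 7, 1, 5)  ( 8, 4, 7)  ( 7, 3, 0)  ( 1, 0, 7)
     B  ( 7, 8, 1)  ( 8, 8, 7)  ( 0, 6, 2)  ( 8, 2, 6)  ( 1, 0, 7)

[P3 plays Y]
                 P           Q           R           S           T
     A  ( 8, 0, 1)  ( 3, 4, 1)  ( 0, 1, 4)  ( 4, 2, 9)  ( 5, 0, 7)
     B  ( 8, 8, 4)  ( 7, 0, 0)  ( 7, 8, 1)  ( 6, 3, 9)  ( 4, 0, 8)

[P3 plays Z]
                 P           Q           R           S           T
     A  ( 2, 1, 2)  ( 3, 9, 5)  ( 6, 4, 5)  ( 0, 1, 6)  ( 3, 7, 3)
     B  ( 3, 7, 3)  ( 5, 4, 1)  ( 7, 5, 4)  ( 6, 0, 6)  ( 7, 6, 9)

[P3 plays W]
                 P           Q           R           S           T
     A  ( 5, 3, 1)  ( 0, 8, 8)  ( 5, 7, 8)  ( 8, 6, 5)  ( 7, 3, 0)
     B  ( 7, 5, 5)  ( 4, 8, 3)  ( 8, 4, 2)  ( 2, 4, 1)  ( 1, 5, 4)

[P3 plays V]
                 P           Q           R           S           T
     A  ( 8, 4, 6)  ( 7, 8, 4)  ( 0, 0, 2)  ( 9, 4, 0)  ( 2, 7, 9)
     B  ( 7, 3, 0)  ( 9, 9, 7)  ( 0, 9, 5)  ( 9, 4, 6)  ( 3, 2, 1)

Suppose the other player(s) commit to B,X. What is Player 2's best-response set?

u_2(P vs B,X) = 8
u_2(Q vs B,X) = 8
u_2(R vs B,X) = 6
u_2(S vs B,X) = 2
u_2(T vs B,X) = 0
max payoff 8 at {P,Q}

P2 best: {P,Q}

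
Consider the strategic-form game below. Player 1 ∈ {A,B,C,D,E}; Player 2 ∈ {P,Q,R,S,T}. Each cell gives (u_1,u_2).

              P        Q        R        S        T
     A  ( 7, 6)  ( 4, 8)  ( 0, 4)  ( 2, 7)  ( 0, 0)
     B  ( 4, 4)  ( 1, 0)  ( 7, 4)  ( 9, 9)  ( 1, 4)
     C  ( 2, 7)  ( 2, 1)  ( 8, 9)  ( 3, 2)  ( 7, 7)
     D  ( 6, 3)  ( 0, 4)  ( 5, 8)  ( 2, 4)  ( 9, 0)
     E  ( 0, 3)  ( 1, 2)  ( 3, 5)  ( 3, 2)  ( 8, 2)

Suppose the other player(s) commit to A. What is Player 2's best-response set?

u_2(P vs A) = 6
u_2(Q vs A) = 8
u_2(R vs A) = 4
u_2(S vs A) = 7
u_2(T vs A) = 0
max payoff 8 at {Q}

P2 best: {Q}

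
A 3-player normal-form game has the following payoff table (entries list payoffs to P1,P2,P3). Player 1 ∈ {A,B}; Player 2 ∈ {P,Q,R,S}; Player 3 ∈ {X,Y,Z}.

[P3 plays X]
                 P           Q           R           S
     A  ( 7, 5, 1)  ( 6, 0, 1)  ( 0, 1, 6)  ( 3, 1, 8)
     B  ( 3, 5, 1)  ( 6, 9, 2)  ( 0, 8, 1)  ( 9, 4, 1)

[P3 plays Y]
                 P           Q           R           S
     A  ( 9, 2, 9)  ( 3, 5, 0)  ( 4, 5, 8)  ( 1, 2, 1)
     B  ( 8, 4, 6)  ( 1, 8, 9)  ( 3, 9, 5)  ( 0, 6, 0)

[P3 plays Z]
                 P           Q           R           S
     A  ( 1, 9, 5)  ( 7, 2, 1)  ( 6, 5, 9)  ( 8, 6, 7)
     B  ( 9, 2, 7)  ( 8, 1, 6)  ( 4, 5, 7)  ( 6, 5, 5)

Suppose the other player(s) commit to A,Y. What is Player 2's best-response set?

P2 best: {Q,R}

u_2(P vs A,Y) = 2
u_2(Q vs A,Y) = 5
u_2(R vs A,Y) = 5
u_2(S vs A,Y) = 2
max payoff 5 at {Q,R}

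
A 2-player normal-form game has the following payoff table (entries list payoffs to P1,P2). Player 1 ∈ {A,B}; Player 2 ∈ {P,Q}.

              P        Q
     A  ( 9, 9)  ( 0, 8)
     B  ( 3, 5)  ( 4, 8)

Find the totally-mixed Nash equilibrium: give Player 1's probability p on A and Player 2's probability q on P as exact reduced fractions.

p=3/4, q=2/5

P1 indiff ⇒ q·9+(1-q)·0 = q·3+(1-q)·4 ⇒ q(6) = (1-q)(4) ⇒ q = 2/5
P2 indiff ⇒ p·9+(1-p)·5 = p·8+(1-p)·8 ⇒ p(1) = (1-p)(3) ⇒ p = 3/4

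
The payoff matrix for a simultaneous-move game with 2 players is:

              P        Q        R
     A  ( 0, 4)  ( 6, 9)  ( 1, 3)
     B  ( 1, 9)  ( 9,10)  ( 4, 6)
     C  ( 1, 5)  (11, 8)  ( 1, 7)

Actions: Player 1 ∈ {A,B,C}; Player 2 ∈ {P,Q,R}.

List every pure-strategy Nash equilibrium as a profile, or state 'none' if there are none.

Nash profiles: (C,Q)

(A,P): not NE [P1→C gives 1>0; P2→Q gives 9>4]
(A,Q): not NE [P1→C gives 11>6]
(A,R): not NE [P1→B gives 4>1; P2→Q gives 9>3]
(B,P): not NE [P2→Q gives 10>9]
(B,Q): not NE [P1→C gives 11>9]
(B,R): not NE [P2→Q gives 10>6]
(C,P): not NE [P2→Q gives 8>5]
(C,Q): NE
(C,R): not NE [P1→B gives 4>1; P2→Q gives 8>7]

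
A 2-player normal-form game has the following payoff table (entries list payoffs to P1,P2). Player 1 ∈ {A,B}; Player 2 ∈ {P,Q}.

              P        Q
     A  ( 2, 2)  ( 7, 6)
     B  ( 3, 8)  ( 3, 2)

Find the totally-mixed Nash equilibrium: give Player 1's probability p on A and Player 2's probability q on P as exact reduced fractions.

P1 mixes 3/5 on A; P2 mixes 4/5 on P

P1 indiff ⇒ q·2+(1-q)·7 = q·3+(1-q)·3 ⇒ q(-1) = (1-q)(-4) ⇒ q = 4/5
P2 indiff ⇒ p·2+(1-p)·8 = p·6+(1-p)·2 ⇒ p(-4) = (1-p)(-6) ⇒ p = 3/5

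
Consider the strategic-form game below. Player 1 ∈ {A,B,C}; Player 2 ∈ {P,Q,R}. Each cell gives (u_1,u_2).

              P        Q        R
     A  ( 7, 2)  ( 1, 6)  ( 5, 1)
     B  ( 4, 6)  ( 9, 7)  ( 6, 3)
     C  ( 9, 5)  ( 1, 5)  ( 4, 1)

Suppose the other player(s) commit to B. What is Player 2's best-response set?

BR_2 = {Q}

u_2(P vs B) = 6
u_2(Q vs B) = 7
u_2(R vs B) = 3
max payoff 7 at {Q}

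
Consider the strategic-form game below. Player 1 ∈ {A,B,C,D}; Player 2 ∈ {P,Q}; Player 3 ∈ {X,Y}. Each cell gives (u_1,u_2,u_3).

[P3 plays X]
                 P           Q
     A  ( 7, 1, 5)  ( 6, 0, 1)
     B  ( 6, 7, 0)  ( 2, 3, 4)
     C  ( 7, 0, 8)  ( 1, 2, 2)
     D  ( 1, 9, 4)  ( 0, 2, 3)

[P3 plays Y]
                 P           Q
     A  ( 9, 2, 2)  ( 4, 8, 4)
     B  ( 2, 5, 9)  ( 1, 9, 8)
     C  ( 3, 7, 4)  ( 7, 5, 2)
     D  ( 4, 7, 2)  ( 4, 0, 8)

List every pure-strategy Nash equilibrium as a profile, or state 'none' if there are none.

(A,P,X): NE
(A,P,Y): not NE [P2→Q gives 8>2; P3→X gives 5>2]
(A,Q,X): not NE [P2→P gives 1>0; P3→Y gives 4>1]
(A,Q,Y): not NE [P1→C gives 7>4]
(B,P,X): not NE [P1→C gives 7>6; P3→Y gives 9>0]
(B,P,Y): not NE [P1→A gives 9>2; P2→Q gives 9>5]
(B,Q,X): not NE [P1→A gives 6>2; P2→P gives 7>3; P3→Y gives 8>4]
(B,Q,Y): not NE [P1→C gives 7>1]
(C,P,X): not NE [P2→Q gives 2>0]
(C,P,Y): not NE [P1→A gives 9>3; P3→X gives 8>4]
(C,Q,X): not NE [P1→A gives 6>1]
(C,Q,Y): not NE [P2→P gives 7>5]
(D,P,X): not NE [P1→C gives 7>1]
(D,P,Y): not NE [P1→A gives 9>4; P3→X gives 4>2]
(D,Q,X): not NE [P1→A gives 6>0; P2→P gives 9>2; P3→Y gives 8>3]
(D,Q,Y): not NE [P1→C gives 7>4; P2→P gives 7>0]

NE set: (A,P,X)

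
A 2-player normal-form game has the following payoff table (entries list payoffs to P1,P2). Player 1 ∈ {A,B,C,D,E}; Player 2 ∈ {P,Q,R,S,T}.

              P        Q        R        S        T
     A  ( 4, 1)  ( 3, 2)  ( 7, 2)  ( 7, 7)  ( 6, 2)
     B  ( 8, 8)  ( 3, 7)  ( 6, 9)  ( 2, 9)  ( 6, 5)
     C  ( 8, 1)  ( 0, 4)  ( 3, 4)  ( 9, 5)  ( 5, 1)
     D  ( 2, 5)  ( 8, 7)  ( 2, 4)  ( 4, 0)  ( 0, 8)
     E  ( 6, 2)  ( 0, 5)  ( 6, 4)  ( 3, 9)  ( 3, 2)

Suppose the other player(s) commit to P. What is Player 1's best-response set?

argmax u_1 = {B,C}

u_1(A vs P) = 4
u_1(B vs P) = 8
u_1(C vs P) = 8
u_1(D vs P) = 2
u_1(E vs P) = 6
max payoff 8 at {B,C}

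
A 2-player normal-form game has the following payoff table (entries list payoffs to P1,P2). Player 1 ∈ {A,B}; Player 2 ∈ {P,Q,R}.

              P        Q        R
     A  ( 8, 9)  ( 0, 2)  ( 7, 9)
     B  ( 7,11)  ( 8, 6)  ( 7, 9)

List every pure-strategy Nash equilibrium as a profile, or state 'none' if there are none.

(A,P): NE
(A,Q): not NE [P1→B gives 8>0; P2→R gives 9>2]
(A,R): NE
(B,P): not NE [P1→A gives 8>7]
(B,Q): not NE [P2→P gives 11>6]
(B,R): not NE [P2→P gives 11>9]

Nash profiles: (A,P), (A,R)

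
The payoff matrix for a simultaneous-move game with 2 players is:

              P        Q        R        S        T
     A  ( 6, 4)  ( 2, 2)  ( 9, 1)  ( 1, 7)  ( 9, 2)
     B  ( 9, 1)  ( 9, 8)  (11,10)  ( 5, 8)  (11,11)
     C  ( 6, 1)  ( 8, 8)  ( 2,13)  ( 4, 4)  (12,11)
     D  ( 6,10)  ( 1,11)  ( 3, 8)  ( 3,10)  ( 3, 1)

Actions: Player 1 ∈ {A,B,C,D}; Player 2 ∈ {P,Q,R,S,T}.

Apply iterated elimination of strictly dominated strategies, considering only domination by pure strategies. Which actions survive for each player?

P1 drop A (B beats it: P:9>6 Q:9>2 R:11>9 S:5>1 T:11>9)
P1 drop D (B beats it: P:9>6 Q:9>1 R:11>3 S:5>3 T:11>3)
P2 drop P (Q beats it: B:8>1 C:8>1)
P2 drop Q (R beats it: B:10>8 C:13>8)
P2 drop S (R beats it: B:10>8 C:13>4)
P1→{B,C} P2→{R,T}

Survivors P1:{B,C} P2:{R,T}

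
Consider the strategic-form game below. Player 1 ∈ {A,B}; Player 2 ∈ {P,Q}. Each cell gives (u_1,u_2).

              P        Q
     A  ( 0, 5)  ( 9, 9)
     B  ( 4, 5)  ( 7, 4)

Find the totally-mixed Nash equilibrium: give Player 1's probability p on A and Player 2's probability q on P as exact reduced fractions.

P1 mixes 1/5 on A; P2 mixes 1/3 on P

P1 indiff ⇒ q·0+(1-q)·9 = q·4+(1-q)·7 ⇒ q(-4) = (1-q)(-2) ⇒ q = 1/3
P2 indiff ⇒ p·5+(1-p)·5 = p·9+(1-p)·4 ⇒ p(-4) = (1-p)(-1) ⇒ p = 1/5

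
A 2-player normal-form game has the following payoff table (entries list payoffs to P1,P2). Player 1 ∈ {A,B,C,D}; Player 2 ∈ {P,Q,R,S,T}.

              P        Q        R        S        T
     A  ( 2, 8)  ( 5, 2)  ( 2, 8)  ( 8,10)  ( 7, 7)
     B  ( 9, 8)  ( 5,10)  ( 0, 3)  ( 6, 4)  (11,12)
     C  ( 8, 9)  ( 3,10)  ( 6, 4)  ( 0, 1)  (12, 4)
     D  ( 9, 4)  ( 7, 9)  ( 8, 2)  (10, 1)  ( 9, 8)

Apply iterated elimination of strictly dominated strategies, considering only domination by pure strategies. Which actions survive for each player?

P1 drop A (D beats it: P:9>2 Q:7>5 R:8>2 S:10>8 T:9>7)
P2 drop P (Q beats it: B:10>8 C:10>9 D:9>4)
P2 drop R (Q beats it: B:10>3 C:10>4 D:9>2)
P2 drop S (Q beats it: B:10>4 C:10>1 D:9>1)
P1→{B,C,D} P2→{Q,T}

IESDS → P1:{B,C,D} P2:{Q,T}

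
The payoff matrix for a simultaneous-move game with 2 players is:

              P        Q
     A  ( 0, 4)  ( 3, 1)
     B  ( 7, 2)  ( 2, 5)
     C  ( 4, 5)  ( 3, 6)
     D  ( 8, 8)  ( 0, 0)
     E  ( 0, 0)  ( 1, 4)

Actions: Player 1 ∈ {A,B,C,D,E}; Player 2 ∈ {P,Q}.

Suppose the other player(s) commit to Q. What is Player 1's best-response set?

P1 best: {A,C}

u_1(A vs Q) = 3
u_1(B vs Q) = 2
u_1(C vs Q) = 3
u_1(D vs Q) = 0
u_1(E vs Q) = 1
max payoff 3 at {A,C}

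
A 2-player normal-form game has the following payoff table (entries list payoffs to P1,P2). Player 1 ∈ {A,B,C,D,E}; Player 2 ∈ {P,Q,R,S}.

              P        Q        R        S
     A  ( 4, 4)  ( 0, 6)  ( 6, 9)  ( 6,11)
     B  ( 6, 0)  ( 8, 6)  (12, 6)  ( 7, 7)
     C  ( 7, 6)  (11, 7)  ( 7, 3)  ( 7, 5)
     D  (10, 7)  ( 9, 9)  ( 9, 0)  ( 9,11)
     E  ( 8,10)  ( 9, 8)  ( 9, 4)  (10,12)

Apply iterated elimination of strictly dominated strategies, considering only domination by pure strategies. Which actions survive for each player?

P1 drop A (B beats it: P:6>4 Q:8>0 R:12>6 S:7>6)
P2 drop R (S beats it: B:7>6 C:5>3 D:11>0 E:12>4)
P1 drop B (D beats it: P:10>6 Q:9>8 S:9>7)
P1→{C,D,E} P2→{P,Q,S}

IESDS → P1:{C,D,E} P2:{P,Q,S}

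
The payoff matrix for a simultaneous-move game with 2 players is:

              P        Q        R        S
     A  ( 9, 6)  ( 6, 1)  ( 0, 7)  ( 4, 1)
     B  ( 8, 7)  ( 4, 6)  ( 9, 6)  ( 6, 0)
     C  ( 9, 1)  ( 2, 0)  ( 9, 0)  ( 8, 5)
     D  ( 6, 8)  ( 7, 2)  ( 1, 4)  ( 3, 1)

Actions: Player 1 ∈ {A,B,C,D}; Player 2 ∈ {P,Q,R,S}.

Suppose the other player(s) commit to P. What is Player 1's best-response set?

u_1(A vs P) = 9
u_1(B vs P) = 8
u_1(C vs P) = 9
u_1(D vs P) = 6
max payoff 9 at {A,C}

argmax u_1 = {A,C}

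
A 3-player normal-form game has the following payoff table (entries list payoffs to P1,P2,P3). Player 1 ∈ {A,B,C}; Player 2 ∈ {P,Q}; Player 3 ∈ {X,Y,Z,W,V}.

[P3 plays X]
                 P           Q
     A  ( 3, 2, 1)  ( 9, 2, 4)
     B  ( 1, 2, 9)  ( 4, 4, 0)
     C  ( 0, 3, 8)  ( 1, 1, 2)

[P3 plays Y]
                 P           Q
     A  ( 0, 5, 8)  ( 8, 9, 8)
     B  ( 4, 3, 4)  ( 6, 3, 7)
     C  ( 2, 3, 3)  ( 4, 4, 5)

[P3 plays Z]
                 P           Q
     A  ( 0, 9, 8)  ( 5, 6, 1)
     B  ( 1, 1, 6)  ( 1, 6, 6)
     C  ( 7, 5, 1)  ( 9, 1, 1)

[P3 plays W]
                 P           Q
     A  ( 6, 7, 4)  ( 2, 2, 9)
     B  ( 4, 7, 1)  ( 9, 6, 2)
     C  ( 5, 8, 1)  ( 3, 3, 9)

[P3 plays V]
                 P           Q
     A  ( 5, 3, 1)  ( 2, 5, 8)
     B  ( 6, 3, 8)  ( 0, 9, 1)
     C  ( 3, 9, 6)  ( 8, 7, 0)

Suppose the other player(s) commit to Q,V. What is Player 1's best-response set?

argmax u_1 = {C}

u_1(A vs Q,V) = 2
u_1(B vs Q,V) = 0
u_1(C vs Q,V) = 8
max payoff 8 at {C}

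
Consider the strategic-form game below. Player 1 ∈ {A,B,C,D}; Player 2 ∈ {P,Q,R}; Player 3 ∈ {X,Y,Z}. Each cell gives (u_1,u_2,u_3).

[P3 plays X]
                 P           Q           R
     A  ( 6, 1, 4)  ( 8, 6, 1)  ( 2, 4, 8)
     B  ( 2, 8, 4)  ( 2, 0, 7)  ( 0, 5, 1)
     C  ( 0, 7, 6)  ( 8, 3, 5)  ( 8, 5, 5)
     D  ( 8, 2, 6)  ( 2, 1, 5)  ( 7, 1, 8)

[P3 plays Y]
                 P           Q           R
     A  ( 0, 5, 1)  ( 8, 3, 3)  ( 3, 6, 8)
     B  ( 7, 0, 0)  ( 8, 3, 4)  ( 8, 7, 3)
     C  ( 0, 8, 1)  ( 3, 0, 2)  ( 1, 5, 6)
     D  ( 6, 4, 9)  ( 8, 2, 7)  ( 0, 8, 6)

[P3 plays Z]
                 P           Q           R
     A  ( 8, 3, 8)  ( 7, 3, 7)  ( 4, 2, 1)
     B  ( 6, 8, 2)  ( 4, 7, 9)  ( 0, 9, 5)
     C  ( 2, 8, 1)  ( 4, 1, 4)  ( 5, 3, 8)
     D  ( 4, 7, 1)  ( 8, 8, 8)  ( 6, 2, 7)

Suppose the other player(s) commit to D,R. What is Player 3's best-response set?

u_3(X vs D,R) = 8
u_3(Y vs D,R) = 6
u_3(Z vs D,R) = 7
max payoff 8 at {X}

P3 best: {X}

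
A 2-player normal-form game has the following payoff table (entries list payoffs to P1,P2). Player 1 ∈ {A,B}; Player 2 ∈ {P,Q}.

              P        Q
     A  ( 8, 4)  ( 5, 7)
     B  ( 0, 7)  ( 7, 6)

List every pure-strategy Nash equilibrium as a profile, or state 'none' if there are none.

(A,P): not NE [P2→Q gives 7>4]
(A,Q): not NE [P1→B gives 7>5]
(B,P): not NE [P1→A gives 8>0]
(B,Q): not NE [P2→P gives 7>6]

Equilibria: none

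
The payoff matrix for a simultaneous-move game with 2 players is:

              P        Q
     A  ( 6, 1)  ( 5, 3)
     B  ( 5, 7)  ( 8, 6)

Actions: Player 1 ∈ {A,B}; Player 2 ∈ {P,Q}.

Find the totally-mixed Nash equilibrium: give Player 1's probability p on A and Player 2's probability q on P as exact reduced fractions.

(p,q) = (1/3, 3/4)

P1 indiff ⇒ q·6+(1-q)·5 = q·5+(1-q)·8 ⇒ q(1) = (1-q)(3) ⇒ q = 3/4
P2 indiff ⇒ p·1+(1-p)·7 = p·3+(1-p)·6 ⇒ p(-2) = (1-p)(-1) ⇒ p = 1/3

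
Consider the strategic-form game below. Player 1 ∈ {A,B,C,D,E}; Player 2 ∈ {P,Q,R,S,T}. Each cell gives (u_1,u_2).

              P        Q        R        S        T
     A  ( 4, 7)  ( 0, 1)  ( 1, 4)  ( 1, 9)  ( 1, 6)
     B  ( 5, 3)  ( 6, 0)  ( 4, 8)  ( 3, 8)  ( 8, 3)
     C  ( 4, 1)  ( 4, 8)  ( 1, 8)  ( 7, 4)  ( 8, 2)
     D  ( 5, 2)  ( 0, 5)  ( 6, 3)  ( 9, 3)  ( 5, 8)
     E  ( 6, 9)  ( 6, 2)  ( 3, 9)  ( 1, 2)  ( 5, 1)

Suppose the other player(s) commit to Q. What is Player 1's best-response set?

argmax u_1 = {B,E}

u_1(A vs Q) = 0
u_1(B vs Q) = 6
u_1(C vs Q) = 4
u_1(D vs Q) = 0
u_1(E vs Q) = 6
max payoff 6 at {B,E}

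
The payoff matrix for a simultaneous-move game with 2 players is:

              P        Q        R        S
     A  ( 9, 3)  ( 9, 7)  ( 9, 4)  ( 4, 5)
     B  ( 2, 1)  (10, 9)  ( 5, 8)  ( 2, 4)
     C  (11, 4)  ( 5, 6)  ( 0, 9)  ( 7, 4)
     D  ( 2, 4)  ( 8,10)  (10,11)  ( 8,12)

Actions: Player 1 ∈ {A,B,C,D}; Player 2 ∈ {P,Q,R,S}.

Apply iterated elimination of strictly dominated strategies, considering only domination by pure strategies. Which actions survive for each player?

P2 drop P (Q beats it: A:7>3 B:9>1 C:6>4 D:10>4)
P1 drop C (D beats it: Q:8>5 R:10>0 S:8>7)
P1→{A,B,D} P2→{Q,R,S}

IESDS → P1:{A,B,D} P2:{Q,R,S}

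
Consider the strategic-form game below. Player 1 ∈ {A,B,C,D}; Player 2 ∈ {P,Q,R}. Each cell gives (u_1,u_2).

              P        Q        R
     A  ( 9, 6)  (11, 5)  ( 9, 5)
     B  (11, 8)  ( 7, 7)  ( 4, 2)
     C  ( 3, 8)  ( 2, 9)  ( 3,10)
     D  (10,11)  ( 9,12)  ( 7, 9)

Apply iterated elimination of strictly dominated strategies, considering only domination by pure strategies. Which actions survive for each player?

P1 drop C (A beats it: P:9>3 Q:11>2 R:9>3)
P2 drop R (P beats it: A:6>5 B:8>2 D:11>9)
P1→{A,B,D} P2→{P,Q}

Survivors P1:{A,B,D} P2:{P,Q}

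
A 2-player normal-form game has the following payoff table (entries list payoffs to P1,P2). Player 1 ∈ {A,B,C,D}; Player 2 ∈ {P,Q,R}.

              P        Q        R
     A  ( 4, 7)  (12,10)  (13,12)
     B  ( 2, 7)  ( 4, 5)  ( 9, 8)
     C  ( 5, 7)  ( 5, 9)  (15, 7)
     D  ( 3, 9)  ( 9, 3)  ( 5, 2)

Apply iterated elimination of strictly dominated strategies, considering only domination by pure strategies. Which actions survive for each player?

Survivors P1:{A,C} P2:{Q,R}

P1 drop B (A beats it: P:4>2 Q:12>4 R:13>9)
P1 drop D (A beats it: P:4>3 Q:12>9 R:13>5)
P2 drop P (Q beats it: A:10>7 C:9>7)
P1→{A,C} P2→{Q,R}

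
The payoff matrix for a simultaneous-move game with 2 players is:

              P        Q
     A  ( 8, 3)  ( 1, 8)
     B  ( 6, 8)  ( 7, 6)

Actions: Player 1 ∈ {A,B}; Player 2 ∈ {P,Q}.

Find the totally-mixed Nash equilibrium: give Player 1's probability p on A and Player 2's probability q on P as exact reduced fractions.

P1 mixes 2/7 on A; P2 mixes 3/4 on P

P1 indiff ⇒ q·8+(1-q)·1 = q·6+(1-q)·7 ⇒ q(2) = (1-q)(6) ⇒ q = 3/4
P2 indiff ⇒ p·3+(1-p)·8 = p·8+(1-p)·6 ⇒ p(-5) = (1-p)(-2) ⇒ p = 2/7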